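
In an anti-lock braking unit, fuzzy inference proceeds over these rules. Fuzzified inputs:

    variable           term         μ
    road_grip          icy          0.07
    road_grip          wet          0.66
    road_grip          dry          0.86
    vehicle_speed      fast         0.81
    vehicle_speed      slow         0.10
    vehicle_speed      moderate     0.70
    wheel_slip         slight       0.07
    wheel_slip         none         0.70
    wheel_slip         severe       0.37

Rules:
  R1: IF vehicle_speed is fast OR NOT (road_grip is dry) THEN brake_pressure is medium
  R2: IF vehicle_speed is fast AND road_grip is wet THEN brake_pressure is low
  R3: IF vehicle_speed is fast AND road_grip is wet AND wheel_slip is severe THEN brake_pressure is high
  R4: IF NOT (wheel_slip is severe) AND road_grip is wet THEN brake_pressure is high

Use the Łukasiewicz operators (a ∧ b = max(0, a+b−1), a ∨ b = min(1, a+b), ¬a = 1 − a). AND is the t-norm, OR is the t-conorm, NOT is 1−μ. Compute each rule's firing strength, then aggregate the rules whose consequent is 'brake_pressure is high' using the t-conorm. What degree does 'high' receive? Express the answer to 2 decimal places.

0.29

R1: fast=0.81, ¬dry=1−0.86=0.14; OR[min(1, a+b)] → w = 0.95
R2: fast=0.81, wet=0.66; AND[max(0, a+b−1)] → w = 0.47
R3: fast=0.81, wet=0.66, severe=0.37; AND[max(0, a+b−1)] → w = 0.00
R4: ¬severe=1−0.37=0.63, wet=0.66; AND[max(0, a+b−1)] → w = 0.29
Rules with consequent 'high': {R3, R4} → strengths 0.00, 0.29
Aggregate via t-conorm [min(1, a+b)]: 0.29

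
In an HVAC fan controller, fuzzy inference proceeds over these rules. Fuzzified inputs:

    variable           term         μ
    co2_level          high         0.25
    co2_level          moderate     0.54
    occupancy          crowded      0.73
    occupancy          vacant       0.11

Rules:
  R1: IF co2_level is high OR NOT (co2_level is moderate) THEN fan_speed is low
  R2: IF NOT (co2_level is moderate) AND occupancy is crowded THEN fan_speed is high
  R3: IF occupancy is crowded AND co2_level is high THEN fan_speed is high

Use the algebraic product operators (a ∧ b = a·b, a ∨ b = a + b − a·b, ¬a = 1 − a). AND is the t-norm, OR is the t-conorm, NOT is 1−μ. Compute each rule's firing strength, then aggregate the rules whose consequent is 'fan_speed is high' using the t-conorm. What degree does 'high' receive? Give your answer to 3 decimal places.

R1: high=0.25, ¬moderate=1−0.54=0.46; OR[a + b − a·b] → w = 0.5950
R2: ¬moderate=1−0.54=0.46, crowded=0.73; AND[a·b] → w = 0.3358
R3: crowded=0.73, high=0.25; AND[a·b] → w = 0.1825
Rules with consequent 'high': {R2, R3} → strengths 0.3358, 0.1825
Aggregate via t-conorm [a + b − a·b]: 0.4570

0.457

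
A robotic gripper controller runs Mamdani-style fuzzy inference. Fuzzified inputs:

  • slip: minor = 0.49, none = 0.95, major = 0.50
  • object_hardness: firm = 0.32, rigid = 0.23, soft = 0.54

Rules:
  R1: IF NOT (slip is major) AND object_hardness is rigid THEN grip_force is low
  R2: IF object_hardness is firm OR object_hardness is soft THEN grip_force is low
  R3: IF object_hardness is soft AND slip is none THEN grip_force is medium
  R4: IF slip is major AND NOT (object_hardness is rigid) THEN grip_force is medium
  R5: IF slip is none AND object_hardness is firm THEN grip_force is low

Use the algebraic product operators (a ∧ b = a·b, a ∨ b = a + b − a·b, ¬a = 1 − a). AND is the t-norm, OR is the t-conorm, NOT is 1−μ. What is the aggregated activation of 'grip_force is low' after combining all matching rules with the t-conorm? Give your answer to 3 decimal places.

0.807

R1: ¬major=1−0.50=0.50, rigid=0.23; AND[a·b] → w = 0.1150
R2: firm=0.32, soft=0.54; OR[a + b − a·b] → w = 0.6872
R3: soft=0.54, none=0.95; AND[a·b] → w = 0.5130
R4: major=0.50, ¬rigid=1−0.23=0.77; AND[a·b] → w = 0.3850
R5: none=0.95, firm=0.32; AND[a·b] → w = 0.3040
Rules with consequent 'low': {R1, R2, R5} → strengths 0.1150, 0.6872, 0.3040
Aggregate via t-conorm [a + b − a·b]: 0.8073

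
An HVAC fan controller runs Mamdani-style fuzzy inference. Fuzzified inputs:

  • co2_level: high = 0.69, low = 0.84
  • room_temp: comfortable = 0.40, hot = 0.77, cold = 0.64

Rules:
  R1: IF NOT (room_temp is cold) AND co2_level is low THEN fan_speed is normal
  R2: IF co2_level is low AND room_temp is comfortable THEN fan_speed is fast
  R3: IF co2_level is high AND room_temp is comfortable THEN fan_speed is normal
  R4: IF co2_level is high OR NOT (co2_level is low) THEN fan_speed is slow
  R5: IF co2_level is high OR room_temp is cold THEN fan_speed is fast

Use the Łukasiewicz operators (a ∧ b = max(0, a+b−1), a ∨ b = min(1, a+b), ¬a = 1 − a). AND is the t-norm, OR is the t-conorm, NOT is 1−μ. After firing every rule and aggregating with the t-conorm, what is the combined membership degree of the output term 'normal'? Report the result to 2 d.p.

0.29

R1: ¬cold=1−0.64=0.36, low=0.84; AND[max(0, a+b−1)] → w = 0.20
R2: low=0.84, comfortable=0.40; AND[max(0, a+b−1)] → w = 0.24
R3: high=0.69, comfortable=0.40; AND[max(0, a+b−1)] → w = 0.09
R4: high=0.69, ¬low=1−0.84=0.16; OR[min(1, a+b)] → w = 0.85
R5: high=0.69, cold=0.64; OR[min(1, a+b)] → w = 1.00
Rules with consequent 'normal': {R1, R3} → strengths 0.20, 0.09
Aggregate via t-conorm [min(1, a+b)]: 0.29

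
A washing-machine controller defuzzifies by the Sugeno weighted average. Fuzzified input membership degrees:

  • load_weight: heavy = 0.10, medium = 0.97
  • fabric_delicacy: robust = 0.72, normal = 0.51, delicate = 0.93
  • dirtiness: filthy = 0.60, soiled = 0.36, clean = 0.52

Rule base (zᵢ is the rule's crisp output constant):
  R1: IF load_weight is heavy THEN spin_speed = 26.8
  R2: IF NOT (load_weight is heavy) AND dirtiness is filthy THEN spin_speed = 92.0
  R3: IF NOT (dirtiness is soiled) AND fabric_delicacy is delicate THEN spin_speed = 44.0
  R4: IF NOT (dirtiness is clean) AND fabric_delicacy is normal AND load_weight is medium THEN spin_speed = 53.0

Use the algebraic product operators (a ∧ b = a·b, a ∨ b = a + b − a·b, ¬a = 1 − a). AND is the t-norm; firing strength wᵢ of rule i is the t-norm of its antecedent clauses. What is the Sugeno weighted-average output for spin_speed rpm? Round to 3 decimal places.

R1 (z=26.8): heavy=0.10 → w = 0.1000
R2 (z=92.0): ¬heavy=1−0.10=0.90, filthy=0.60; AND[a·b] → w = 0.5400
R3 (z=44.0): ¬soiled=1−0.36=0.64, delicate=0.93; AND[a·b] → w = 0.5952
R4 (z=53.0): ¬clean=1−0.52=0.48, normal=0.51, medium=0.97; AND[a·b] → w = 0.2375
Weighted average = (0.1000·26.8 + 0.5400·92.0 + 0.5952·44.0 + 0.2375·53.0) / (0.1000 + 0.5400 + 0.5952 + 0.2375)
  = 91.1340 / 1.4727 = 61.884

61.884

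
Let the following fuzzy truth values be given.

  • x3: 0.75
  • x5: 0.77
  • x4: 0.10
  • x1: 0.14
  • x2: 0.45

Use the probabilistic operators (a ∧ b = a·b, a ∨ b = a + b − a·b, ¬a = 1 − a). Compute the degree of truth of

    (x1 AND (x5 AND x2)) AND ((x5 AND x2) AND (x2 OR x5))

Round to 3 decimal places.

0.015

x5 AND x2 = a·b on (0.7700, 0.4500) = 0.3465
x1 AND (x5 AND x2) = a·b on (0.1400, 0.3465) = 0.0485
x5 AND x2 = a·b on (0.7700, 0.4500) = 0.3465
x2 OR x5 = a + b − a·b on (0.4500, 0.7700) = 0.8735
(x5 AND x2) AND (x2 OR x5) = a·b on (0.3465, 0.8735) = 0.3027
(x1 AND (x5 AND x2)) AND ((x5 AND x2) AND (x2 OR x5)) = a·b on (0.0485, 0.3027) = 0.0147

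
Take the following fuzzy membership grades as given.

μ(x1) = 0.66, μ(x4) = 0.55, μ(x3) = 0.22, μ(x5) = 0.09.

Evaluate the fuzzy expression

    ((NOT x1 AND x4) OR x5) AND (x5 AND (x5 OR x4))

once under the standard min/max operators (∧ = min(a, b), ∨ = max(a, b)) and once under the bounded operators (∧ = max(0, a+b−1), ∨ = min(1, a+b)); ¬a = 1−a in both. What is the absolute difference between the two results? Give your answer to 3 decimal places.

Under standard min/max:
  NOT x1 = 1 − 0.66 = 0.34
  NOT x1 AND x4 = min(a, b) on (0.34, 0.55) = 0.34
  (NOT x1 AND x4) OR x5 = max(a, b) on (0.34, 0.09) = 0.34
  x5 OR x4 = max(a, b) on (0.09, 0.55) = 0.55
  x5 AND (x5 OR x4) = min(a, b) on (0.09, 0.55) = 0.09
  ((NOT x1 AND x4) OR x5) AND (x5 AND (x5 OR x4)) = min(a, b) on (0.34, 0.09) = 0.09
  → value = 0.0900
Under bounded:
  NOT x1 = 1 − 0.66 = 0.34
  NOT x1 AND x4 = max(0, a+b−1) on (0.34, 0.55) = 0.00
  (NOT x1 AND x4) OR x5 = min(1, a+b) on (0.00, 0.09) = 0.09
  x5 OR x4 = min(1, a+b) on (0.09, 0.55) = 0.64
  x5 AND (x5 OR x4) = max(0, a+b−1) on (0.09, 0.64) = 0.00
  ((NOT x1 AND x4) OR x5) AND (x5 AND (x5 OR x4)) = max(0, a+b−1) on (0.09, 0.00) = 0.00
  → value = 0.0000
|0.0900 − 0.0000| = 0.090

0.090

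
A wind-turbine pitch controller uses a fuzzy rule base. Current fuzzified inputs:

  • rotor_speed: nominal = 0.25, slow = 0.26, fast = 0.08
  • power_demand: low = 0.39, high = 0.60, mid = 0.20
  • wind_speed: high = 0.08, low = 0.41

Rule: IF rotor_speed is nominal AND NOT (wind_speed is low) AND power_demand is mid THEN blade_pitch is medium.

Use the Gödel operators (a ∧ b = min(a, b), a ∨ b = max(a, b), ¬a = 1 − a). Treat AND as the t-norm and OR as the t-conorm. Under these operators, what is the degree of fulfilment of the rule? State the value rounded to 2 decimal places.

firing strength: nominal=0.25, ¬low=1−0.41=0.59, mid=0.20; AND[min(a, b)] → w = 0.20

0.20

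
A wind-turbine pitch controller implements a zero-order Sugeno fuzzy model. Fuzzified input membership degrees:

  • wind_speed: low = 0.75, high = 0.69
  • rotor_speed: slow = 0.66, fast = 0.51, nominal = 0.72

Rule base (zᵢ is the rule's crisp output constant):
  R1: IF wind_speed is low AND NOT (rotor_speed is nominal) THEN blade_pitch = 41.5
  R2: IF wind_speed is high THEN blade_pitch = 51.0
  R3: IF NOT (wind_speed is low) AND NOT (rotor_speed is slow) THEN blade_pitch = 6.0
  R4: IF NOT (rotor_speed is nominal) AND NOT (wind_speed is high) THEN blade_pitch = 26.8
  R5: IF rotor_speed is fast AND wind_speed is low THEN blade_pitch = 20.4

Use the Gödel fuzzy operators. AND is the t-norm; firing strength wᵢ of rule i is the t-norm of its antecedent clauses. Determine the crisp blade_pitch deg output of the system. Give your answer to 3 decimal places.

32.944

R1 (z=41.5): low=0.75, ¬nominal=1−0.72=0.28; AND[min(a, b)] → w = 0.28
R2 (z=51.0): high=0.69 → w = 0.69
R3 (z=6.0): ¬low=1−0.75=0.25, ¬slow=1−0.66=0.34; AND[min(a, b)] → w = 0.25
R4 (z=26.8): ¬nominal=1−0.72=0.28, ¬high=1−0.69=0.31; AND[min(a, b)] → w = 0.28
R5 (z=20.4): fast=0.51, low=0.75; AND[min(a, b)] → w = 0.51
Weighted average = (0.28·41.5 + 0.69·51.0 + 0.25·6.0 + 0.28·26.8 + 0.51·20.4) / (0.28 + 0.69 + 0.25 + 0.28 + 0.51)
  = 66.2180 / 2.0100 = 32.944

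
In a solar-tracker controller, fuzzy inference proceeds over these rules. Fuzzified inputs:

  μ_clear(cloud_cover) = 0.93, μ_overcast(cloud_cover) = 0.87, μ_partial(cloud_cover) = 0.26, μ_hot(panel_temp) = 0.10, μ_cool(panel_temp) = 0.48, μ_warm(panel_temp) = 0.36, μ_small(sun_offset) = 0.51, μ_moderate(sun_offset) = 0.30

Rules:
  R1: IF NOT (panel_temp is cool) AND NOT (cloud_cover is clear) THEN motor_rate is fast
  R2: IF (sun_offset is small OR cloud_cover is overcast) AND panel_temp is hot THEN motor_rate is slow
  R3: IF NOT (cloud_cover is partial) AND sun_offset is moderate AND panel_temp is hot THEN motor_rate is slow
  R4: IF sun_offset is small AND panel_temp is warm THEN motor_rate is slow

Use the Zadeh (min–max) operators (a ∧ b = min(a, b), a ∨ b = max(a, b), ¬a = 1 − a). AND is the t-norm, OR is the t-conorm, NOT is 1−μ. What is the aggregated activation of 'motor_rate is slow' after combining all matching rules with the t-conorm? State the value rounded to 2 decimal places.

R1: ¬cool=1−0.48=0.52, ¬clear=1−0.93=0.07; AND[min(a, b)] → w = 0.07
R2: (small=0.51 OR overcast=0.87) = 0.87; AND[min(a, b)] with hot=0.10 → w = 0.10
R3: ¬partial=1−0.26=0.74, moderate=0.30, hot=0.10; AND[min(a, b)] → w = 0.10
R4: small=0.51, warm=0.36; AND[min(a, b)] → w = 0.36
Rules with consequent 'slow': {R2, R3, R4} → strengths 0.10, 0.10, 0.36
Aggregate via t-conorm [max(a, b)]: 0.36

0.36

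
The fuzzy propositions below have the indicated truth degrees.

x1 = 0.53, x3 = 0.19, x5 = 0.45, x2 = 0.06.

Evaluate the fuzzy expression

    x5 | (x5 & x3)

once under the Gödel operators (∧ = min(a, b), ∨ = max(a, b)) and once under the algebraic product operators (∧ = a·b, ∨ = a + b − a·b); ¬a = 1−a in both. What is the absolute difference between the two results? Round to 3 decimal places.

0.047

Under Gödel:
  x5 & x3 = min(a, b) on (0.45, 0.19) = 0.19
  x5 | (x5 & x3) = max(a, b) on (0.45, 0.19) = 0.45
  → value = 0.4500
Under algebraic product:
  x5 & x3 = a·b on (0.4500, 0.1900) = 0.0855
  x5 | (x5 & x3) = a + b − a·b on (0.4500, 0.0855) = 0.4970
  → value = 0.4970
|0.4500 − 0.4970| = 0.047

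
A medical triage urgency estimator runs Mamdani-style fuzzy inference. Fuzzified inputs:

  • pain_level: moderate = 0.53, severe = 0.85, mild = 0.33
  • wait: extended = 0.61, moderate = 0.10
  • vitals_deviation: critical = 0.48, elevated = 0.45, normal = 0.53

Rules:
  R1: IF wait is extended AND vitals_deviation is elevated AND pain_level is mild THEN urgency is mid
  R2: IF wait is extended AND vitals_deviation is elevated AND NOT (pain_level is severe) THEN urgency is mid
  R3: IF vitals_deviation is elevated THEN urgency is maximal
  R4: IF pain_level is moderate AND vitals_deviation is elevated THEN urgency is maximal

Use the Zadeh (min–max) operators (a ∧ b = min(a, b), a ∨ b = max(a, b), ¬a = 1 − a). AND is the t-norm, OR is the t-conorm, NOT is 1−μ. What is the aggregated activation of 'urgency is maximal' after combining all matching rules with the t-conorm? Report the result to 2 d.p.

0.45

R1: extended=0.61, elevated=0.45, mild=0.33; AND[min(a, b)] → w = 0.33
R2: extended=0.61, elevated=0.45, ¬severe=1−0.85=0.15; AND[min(a, b)] → w = 0.15
R3: elevated=0.45 → w = 0.45
R4: moderate=0.53, elevated=0.45; AND[min(a, b)] → w = 0.45
Rules with consequent 'maximal': {R3, R4} → strengths 0.45, 0.45
Aggregate via t-conorm [max(a, b)]: 0.45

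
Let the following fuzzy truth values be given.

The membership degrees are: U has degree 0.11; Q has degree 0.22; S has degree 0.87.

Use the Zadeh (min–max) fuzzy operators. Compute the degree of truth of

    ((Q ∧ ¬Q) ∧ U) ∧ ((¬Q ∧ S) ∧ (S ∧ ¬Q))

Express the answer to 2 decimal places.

¬Q = 1 − 0.22 = 0.78
Q ∧ ¬Q = min(a, b) on (0.22, 0.78) = 0.22
(Q ∧ ¬Q) ∧ U = min(a, b) on (0.22, 0.11) = 0.11
¬Q = 1 − 0.22 = 0.78
¬Q ∧ S = min(a, b) on (0.78, 0.87) = 0.78
¬Q = 1 − 0.22 = 0.78
S ∧ ¬Q = min(a, b) on (0.87, 0.78) = 0.78
(¬Q ∧ S) ∧ (S ∧ ¬Q) = min(a, b) on (0.78, 0.78) = 0.78
((Q ∧ ¬Q) ∧ U) ∧ ((¬Q ∧ S) ∧ (S ∧ ¬Q)) = min(a, b) on (0.11, 0.78) = 0.11

0.11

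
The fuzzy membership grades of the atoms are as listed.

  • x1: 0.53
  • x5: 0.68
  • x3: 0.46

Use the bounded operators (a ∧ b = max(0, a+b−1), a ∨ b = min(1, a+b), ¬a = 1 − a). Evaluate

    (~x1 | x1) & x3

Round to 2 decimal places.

~x1 = 1 − 0.53 = 0.47
~x1 | x1 = min(1, a+b) on (0.47, 0.53) = 1.00
(~x1 | x1) & x3 = max(0, a+b−1) on (1.00, 0.46) = 0.46

0.46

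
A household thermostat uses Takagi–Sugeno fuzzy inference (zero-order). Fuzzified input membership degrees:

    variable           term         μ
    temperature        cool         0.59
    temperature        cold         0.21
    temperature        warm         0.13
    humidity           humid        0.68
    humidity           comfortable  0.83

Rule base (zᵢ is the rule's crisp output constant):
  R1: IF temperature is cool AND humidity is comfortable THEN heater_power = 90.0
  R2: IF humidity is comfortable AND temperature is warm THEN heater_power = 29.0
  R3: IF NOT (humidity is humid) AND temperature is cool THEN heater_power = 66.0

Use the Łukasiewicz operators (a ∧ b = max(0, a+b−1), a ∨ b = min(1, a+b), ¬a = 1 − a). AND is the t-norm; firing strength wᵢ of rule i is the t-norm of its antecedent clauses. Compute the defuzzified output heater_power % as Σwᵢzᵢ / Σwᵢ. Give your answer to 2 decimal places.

R1 (z=90.0): cool=0.59, comfortable=0.83; AND[max(0, a+b−1)] → w = 0.42
R2 (z=29.0): comfortable=0.83, warm=0.13; AND[max(0, a+b−1)] → w = 0.00
R3 (z=66.0): ¬humid=1−0.68=0.32, cool=0.59; AND[max(0, a+b−1)] → w = 0.00
Weighted average = (0.42·90.0 + 0.00·29.0 + 0.00·66.0) / (0.42 + 0.00 + 0.00)
  = 37.8000 / 0.4200 = 90.00

90.00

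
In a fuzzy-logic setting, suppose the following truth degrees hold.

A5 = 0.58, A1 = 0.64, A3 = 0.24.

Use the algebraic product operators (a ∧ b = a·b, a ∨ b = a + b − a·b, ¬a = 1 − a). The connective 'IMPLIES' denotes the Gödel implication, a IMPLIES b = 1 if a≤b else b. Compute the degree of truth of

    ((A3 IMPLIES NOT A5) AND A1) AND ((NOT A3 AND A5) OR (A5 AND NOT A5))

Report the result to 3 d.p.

NOT A5 = 1 − 0.5800 = 0.4200
A3 IMPLIES NOT A5  [Gödel: 1 if a≤b else b] with a=0.2400, b=0.4200 → 1.0000
(A3 IMPLIES NOT A5) AND A1 = a·b on (1.0000, 0.6400) = 0.6400
NOT A3 = 1 − 0.2400 = 0.7600
NOT A3 AND A5 = a·b on (0.7600, 0.5800) = 0.4408
NOT A5 = 1 − 0.5800 = 0.4200
A5 AND NOT A5 = a·b on (0.5800, 0.4200) = 0.2436
(NOT A3 AND A5) OR (A5 AND NOT A5) = a + b − a·b on (0.4408, 0.2436) = 0.5770
((A3 IMPLIES NOT A5) AND A1) AND ((NOT A3 AND A5) OR (A5 AND NOT A5)) = a·b on (0.6400, 0.5770) = 0.3693

0.369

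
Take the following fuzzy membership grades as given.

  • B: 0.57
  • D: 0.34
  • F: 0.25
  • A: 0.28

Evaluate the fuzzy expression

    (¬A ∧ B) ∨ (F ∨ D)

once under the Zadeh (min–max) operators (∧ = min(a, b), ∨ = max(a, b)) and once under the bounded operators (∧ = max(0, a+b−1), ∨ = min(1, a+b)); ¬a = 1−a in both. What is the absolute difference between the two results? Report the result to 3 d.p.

0.310

Under Zadeh (min–max):
  ¬A = 1 − 0.28 = 0.72
  ¬A ∧ B = min(a, b) on (0.72, 0.57) = 0.57
  F ∨ D = max(a, b) on (0.25, 0.34) = 0.34
  (¬A ∧ B) ∨ (F ∨ D) = max(a, b) on (0.57, 0.34) = 0.57
  → value = 0.5700
Under bounded:
  ¬A = 1 − 0.28 = 0.72
  ¬A ∧ B = max(0, a+b−1) on (0.72, 0.57) = 0.29
  F ∨ D = min(1, a+b) on (0.25, 0.34) = 0.59
  (¬A ∧ B) ∨ (F ∨ D) = min(1, a+b) on (0.29, 0.59) = 0.88
  → value = 0.8800
|0.5700 − 0.8800| = 0.310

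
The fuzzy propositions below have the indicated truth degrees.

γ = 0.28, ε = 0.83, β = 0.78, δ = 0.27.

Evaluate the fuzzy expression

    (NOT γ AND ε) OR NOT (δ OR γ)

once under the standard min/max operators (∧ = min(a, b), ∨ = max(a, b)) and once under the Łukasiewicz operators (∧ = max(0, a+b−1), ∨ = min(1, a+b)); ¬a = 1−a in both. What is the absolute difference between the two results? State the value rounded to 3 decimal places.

0.280

Under standard min/max:
  NOT γ = 1 − 0.28 = 0.72
  NOT γ AND ε = min(a, b) on (0.72, 0.83) = 0.72
  δ OR γ = max(a, b) on (0.27, 0.28) = 0.28
  NOT (δ OR γ) = 1 − 0.28 = 0.72
  (NOT γ AND ε) OR NOT (δ OR γ) = max(a, b) on (0.72, 0.72) = 0.72
  → value = 0.7200
Under Łukasiewicz:
  NOT γ = 1 − 0.28 = 0.72
  NOT γ AND ε = max(0, a+b−1) on (0.72, 0.83) = 0.55
  δ OR γ = min(1, a+b) on (0.27, 0.28) = 0.55
  NOT (δ OR γ) = 1 − 0.55 = 0.45
  (NOT γ AND ε) OR NOT (δ OR γ) = min(1, a+b) on (0.55, 0.45) = 1.00
  → value = 1.0000
|0.7200 − 1.0000| = 0.280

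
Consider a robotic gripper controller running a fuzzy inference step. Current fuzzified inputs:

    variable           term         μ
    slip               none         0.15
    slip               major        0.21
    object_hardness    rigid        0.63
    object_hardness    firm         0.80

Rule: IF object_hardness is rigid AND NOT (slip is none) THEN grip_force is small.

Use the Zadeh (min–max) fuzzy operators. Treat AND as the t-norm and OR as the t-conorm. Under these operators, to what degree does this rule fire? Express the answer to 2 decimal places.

0.63

firing strength: rigid=0.63, ¬none=1−0.15=0.85; AND[min(a, b)] → w = 0.63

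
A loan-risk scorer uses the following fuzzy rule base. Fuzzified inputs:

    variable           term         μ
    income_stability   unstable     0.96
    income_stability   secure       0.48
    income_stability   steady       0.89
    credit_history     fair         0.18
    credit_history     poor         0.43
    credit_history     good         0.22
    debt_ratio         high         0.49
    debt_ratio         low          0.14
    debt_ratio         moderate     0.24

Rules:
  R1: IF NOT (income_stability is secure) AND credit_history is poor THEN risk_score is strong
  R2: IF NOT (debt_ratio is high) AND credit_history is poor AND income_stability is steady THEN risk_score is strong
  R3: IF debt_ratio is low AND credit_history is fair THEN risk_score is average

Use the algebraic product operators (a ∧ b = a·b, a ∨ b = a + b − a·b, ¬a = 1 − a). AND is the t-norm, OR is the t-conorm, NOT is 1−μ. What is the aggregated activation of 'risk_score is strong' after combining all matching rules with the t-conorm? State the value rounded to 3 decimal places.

0.375

R1: ¬secure=1−0.48=0.52, poor=0.43; AND[a·b] → w = 0.2236
R2: ¬high=1−0.49=0.51, poor=0.43, steady=0.89; AND[a·b] → w = 0.1952
R3: low=0.14, fair=0.18; AND[a·b] → w = 0.0252
Rules with consequent 'strong': {R1, R2} → strengths 0.2236, 0.1952
Aggregate via t-conorm [a + b − a·b]: 0.3751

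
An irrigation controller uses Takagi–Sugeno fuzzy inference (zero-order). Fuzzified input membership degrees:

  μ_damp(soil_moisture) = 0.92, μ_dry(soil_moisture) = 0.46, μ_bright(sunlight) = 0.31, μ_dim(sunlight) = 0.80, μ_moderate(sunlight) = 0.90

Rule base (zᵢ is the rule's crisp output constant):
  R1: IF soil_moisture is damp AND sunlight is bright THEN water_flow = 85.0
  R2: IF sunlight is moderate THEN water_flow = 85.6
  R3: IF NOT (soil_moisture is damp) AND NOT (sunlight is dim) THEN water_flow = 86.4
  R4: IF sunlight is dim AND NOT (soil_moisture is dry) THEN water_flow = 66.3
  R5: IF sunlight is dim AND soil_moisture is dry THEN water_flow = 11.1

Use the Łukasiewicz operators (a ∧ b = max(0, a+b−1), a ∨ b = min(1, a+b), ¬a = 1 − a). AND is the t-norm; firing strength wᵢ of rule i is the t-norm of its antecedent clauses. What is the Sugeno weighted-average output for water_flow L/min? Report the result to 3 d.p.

R1 (z=85.0): damp=0.92, bright=0.31; AND[max(0, a+b−1)] → w = 0.23
R2 (z=85.6): moderate=0.90 → w = 0.90
R3 (z=86.4): ¬damp=1−0.92=0.08, ¬dim=1−0.80=0.20; AND[max(0, a+b−1)] → w = 0.00
R4 (z=66.3): dim=0.80, ¬dry=1−0.46=0.54; AND[max(0, a+b−1)] → w = 0.34
R5 (z=11.1): dim=0.80, dry=0.46; AND[max(0, a+b−1)] → w = 0.26
Weighted average = (0.23·85.0 + 0.90·85.6 + 0.00·86.4 + 0.34·66.3 + 0.26·11.1) / (0.23 + 0.90 + 0.00 + 0.34 + 0.26)
  = 122.0180 / 1.7300 = 70.531

70.531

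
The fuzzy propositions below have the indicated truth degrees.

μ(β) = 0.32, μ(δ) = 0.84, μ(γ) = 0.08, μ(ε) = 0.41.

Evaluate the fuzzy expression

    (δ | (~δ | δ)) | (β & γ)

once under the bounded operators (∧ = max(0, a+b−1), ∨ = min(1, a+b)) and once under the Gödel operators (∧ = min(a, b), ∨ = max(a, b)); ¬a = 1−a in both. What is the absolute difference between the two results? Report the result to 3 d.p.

Under bounded:
  ~δ = 1 − 0.84 = 0.16
  ~δ | δ = min(1, a+b) on (0.16, 0.84) = 1.00
  δ | (~δ | δ) = min(1, a+b) on (0.84, 1.00) = 1.00
  β & γ = max(0, a+b−1) on (0.32, 0.08) = 0.00
  (δ | (~δ | δ)) | (β & γ) = min(1, a+b) on (1.00, 0.00) = 1.00
  → value = 1.0000
Under Gödel:
  ~δ = 1 − 0.84 = 0.16
  ~δ | δ = max(a, b) on (0.16, 0.84) = 0.84
  δ | (~δ | δ) = max(a, b) on (0.84, 0.84) = 0.84
  β & γ = min(a, b) on (0.32, 0.08) = 0.08
  (δ | (~δ | δ)) | (β & γ) = max(a, b) on (0.84, 0.08) = 0.84
  → value = 0.8400
|1.0000 − 0.8400| = 0.160

0.160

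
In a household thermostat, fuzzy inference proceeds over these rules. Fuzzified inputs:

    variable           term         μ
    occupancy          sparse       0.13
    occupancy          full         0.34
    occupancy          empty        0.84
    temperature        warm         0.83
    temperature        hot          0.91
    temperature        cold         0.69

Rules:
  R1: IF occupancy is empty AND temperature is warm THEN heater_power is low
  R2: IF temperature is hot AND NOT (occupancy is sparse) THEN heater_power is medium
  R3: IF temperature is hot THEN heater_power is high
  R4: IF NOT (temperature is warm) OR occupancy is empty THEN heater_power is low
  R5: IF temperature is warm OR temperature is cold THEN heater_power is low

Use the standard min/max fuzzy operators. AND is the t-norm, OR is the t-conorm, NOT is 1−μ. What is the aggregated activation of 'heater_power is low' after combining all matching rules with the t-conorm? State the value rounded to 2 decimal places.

R1: empty=0.84, warm=0.83; AND[min(a, b)] → w = 0.83
R2: hot=0.91, ¬sparse=1−0.13=0.87; AND[min(a, b)] → w = 0.87
R3: hot=0.91 → w = 0.91
R4: ¬warm=1−0.83=0.17, empty=0.84; OR[max(a, b)] → w = 0.84
R5: warm=0.83, cold=0.69; OR[max(a, b)] → w = 0.83
Rules with consequent 'low': {R1, R4, R5} → strengths 0.83, 0.84, 0.83
Aggregate via t-conorm [max(a, b)]: 0.84

0.84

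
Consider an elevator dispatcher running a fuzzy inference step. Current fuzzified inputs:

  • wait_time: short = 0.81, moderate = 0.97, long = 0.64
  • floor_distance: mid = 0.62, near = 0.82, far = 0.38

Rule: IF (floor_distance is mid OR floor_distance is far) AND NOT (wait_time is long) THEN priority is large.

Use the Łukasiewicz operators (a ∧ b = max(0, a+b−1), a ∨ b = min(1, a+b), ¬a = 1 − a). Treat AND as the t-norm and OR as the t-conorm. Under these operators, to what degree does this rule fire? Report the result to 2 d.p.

firing strength: (mid=0.62 OR far=0.38) = 1.00; AND[max(0, a+b−1)] with ¬long=1−0.64=0.36 → w = 0.36

0.36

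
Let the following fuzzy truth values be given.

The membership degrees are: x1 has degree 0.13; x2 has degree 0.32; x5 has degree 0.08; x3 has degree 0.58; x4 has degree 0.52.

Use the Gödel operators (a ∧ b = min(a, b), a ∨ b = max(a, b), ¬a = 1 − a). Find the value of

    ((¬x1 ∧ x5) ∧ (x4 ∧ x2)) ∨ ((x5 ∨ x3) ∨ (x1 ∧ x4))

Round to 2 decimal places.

¬x1 = 1 − 0.13 = 0.87
¬x1 ∧ x5 = min(a, b) on (0.87, 0.08) = 0.08
x4 ∧ x2 = min(a, b) on (0.52, 0.32) = 0.32
(¬x1 ∧ x5) ∧ (x4 ∧ x2) = min(a, b) on (0.08, 0.32) = 0.08
x5 ∨ x3 = max(a, b) on (0.08, 0.58) = 0.58
x1 ∧ x4 = min(a, b) on (0.13, 0.52) = 0.13
(x5 ∨ x3) ∨ (x1 ∧ x4) = max(a, b) on (0.58, 0.13) = 0.58
((¬x1 ∧ x5) ∧ (x4 ∧ x2)) ∨ ((x5 ∨ x3) ∨ (x1 ∧ x4)) = max(a, b) on (0.08, 0.58) = 0.58

0.58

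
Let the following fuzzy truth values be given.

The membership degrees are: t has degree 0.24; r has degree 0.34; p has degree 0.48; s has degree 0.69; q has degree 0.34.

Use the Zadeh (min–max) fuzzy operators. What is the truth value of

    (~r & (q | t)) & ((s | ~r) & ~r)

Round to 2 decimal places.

0.34

~r = 1 − 0.34 = 0.66
q | t = max(a, b) on (0.34, 0.24) = 0.34
~r & (q | t) = min(a, b) on (0.66, 0.34) = 0.34
~r = 1 − 0.34 = 0.66
s | ~r = max(a, b) on (0.69, 0.66) = 0.69
~r = 1 − 0.34 = 0.66
(s | ~r) & ~r = min(a, b) on (0.69, 0.66) = 0.66
(~r & (q | t)) & ((s | ~r) & ~r) = min(a, b) on (0.34, 0.66) = 0.34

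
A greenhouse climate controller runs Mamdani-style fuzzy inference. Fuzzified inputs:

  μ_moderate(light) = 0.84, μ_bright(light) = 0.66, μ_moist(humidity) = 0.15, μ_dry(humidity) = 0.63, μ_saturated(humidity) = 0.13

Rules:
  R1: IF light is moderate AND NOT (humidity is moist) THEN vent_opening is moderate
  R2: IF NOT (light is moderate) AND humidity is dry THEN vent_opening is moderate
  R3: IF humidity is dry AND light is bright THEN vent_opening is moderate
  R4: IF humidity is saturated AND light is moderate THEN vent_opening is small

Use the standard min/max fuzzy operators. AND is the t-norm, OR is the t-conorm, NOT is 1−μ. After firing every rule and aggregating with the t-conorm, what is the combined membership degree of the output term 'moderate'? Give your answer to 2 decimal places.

0.84

R1: moderate=0.84, ¬moist=1−0.15=0.85; AND[min(a, b)] → w = 0.84
R2: ¬moderate=1−0.84=0.16, dry=0.63; AND[min(a, b)] → w = 0.16
R3: dry=0.63, bright=0.66; AND[min(a, b)] → w = 0.63
R4: saturated=0.13, moderate=0.84; AND[min(a, b)] → w = 0.13
Rules with consequent 'moderate': {R1, R2, R3} → strengths 0.84, 0.16, 0.63
Aggregate via t-conorm [max(a, b)]: 0.84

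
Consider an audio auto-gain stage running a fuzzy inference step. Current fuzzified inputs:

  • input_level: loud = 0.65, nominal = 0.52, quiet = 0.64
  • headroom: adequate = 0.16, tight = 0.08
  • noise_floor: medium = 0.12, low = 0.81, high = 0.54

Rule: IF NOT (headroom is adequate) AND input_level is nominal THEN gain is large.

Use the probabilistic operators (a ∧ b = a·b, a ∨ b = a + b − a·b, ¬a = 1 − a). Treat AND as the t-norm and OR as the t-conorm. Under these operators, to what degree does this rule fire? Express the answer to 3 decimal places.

firing strength: ¬adequate=1−0.16=0.84, nominal=0.52; AND[a·b] → w = 0.4368

0.437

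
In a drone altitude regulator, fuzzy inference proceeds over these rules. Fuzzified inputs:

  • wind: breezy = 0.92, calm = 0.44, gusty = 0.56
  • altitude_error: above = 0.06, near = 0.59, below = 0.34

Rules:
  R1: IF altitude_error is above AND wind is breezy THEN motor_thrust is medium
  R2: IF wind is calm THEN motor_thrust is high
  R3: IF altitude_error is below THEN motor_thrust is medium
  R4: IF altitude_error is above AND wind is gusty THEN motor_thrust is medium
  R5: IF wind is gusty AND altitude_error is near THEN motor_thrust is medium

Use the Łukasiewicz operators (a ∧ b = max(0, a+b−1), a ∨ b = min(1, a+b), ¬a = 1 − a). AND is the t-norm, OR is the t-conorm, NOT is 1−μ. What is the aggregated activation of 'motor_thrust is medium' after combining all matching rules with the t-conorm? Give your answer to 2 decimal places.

0.49

R1: above=0.06, breezy=0.92; AND[max(0, a+b−1)] → w = 0.00
R2: calm=0.44 → w = 0.44
R3: below=0.34 → w = 0.34
R4: above=0.06, gusty=0.56; AND[max(0, a+b−1)] → w = 0.00
R5: gusty=0.56, near=0.59; AND[max(0, a+b−1)] → w = 0.15
Rules with consequent 'medium': {R1, R3, R4, R5} → strengths 0.00, 0.34, 0.00, 0.15
Aggregate via t-conorm [min(1, a+b)]: 0.49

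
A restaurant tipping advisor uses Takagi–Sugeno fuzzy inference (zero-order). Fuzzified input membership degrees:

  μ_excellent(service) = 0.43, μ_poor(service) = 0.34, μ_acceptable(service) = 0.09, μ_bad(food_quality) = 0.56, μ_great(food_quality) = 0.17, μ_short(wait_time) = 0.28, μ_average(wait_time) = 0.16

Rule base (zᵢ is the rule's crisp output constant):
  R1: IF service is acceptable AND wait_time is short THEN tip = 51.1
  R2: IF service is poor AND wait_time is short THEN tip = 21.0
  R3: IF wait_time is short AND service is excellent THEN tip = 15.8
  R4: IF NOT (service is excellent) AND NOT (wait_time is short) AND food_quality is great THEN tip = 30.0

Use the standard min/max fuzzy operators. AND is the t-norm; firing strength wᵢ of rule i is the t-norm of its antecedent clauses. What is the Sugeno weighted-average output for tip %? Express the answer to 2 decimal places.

24.39

R1 (z=51.1): acceptable=0.09, short=0.28; AND[min(a, b)] → w = 0.09
R2 (z=21.0): poor=0.34, short=0.28; AND[min(a, b)] → w = 0.28
R3 (z=15.8): short=0.28, excellent=0.43; AND[min(a, b)] → w = 0.28
R4 (z=30.0): ¬excellent=1−0.43=0.57, ¬short=1−0.28=0.72, great=0.17; AND[min(a, b)] → w = 0.17
Weighted average = (0.09·51.1 + 0.28·21.0 + 0.28·15.8 + 0.17·30.0) / (0.09 + 0.28 + 0.28 + 0.17)
  = 20.0030 / 0.8200 = 24.39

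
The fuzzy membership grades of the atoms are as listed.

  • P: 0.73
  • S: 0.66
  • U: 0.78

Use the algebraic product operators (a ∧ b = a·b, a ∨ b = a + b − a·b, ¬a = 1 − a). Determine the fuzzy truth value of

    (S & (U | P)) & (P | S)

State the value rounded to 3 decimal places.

U | P = a + b − a·b on (0.7800, 0.7300) = 0.9406
S & (U | P) = a·b on (0.6600, 0.9406) = 0.6208
P | S = a + b − a·b on (0.7300, 0.6600) = 0.9082
(S & (U | P)) & (P | S) = a·b on (0.6208, 0.9082) = 0.5638

0.564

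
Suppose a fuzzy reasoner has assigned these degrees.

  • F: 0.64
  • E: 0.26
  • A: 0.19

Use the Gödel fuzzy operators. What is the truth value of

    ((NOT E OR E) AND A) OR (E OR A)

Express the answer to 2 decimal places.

0.26

NOT E = 1 − 0.26 = 0.74
NOT E OR E = max(a, b) on (0.74, 0.26) = 0.74
(NOT E OR E) AND A = min(a, b) on (0.74, 0.19) = 0.19
E OR A = max(a, b) on (0.26, 0.19) = 0.26
((NOT E OR E) AND A) OR (E OR A) = max(a, b) on (0.19, 0.26) = 0.26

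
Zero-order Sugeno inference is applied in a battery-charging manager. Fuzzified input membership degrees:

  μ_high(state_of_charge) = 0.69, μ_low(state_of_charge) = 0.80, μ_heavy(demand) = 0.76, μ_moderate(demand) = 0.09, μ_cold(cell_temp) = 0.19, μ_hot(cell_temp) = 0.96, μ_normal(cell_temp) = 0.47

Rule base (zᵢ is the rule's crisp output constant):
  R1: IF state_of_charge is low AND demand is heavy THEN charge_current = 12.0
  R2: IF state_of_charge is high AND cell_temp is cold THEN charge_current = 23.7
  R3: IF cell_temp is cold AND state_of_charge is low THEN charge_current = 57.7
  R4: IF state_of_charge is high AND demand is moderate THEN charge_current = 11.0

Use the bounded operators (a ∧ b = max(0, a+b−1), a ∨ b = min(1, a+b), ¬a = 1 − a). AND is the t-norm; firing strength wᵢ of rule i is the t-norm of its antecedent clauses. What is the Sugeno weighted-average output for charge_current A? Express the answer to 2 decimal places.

12.00

R1 (z=12.0): low=0.80, heavy=0.76; AND[max(0, a+b−1)] → w = 0.56
R2 (z=23.7): high=0.69, cold=0.19; AND[max(0, a+b−1)] → w = 0.00
R3 (z=57.7): cold=0.19, low=0.80; AND[max(0, a+b−1)] → w = 0.00
R4 (z=11.0): high=0.69, moderate=0.09; AND[max(0, a+b−1)] → w = 0.00
Weighted average = (0.56·12.0 + 0.00·23.7 + 0.00·57.7 + 0.00·11.0) / (0.56 + 0.00 + 0.00 + 0.00)
  = 6.7200 / 0.5600 = 12.00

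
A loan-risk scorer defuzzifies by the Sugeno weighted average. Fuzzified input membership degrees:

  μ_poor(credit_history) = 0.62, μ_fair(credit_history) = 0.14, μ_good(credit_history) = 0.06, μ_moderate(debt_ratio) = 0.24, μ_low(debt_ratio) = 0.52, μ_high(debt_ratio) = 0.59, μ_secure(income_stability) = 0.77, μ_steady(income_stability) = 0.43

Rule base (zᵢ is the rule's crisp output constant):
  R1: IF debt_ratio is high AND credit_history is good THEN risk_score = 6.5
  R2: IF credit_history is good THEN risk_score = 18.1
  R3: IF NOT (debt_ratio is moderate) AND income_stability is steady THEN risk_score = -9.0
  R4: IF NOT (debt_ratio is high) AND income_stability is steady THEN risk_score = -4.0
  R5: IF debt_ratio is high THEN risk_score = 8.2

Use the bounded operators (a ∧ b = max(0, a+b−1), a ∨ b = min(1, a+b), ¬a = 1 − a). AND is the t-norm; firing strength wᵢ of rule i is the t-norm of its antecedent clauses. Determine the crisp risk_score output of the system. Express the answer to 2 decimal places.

R1 (z=6.5): high=0.59, good=0.06; AND[max(0, a+b−1)] → w = 0.00
R2 (z=18.1): good=0.06 → w = 0.06
R3 (z=-9.0): ¬moderate=1−0.24=0.76, steady=0.43; AND[max(0, a+b−1)] → w = 0.19
R4 (z=-4.0): ¬high=1−0.59=0.41, steady=0.43; AND[max(0, a+b−1)] → w = 0.00
R5 (z=8.2): high=0.59 → w = 0.59
Weighted average = (0.00·6.5 + 0.06·18.1 + 0.19·-9.0 + 0.00·-4.0 + 0.59·8.2) / (0.00 + 0.06 + 0.19 + 0.00 + 0.59)
  = 4.2140 / 0.8400 = 5.02

5.02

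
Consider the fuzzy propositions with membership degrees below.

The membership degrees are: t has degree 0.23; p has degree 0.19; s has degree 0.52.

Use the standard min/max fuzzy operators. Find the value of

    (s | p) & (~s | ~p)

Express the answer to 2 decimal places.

s | p = max(a, b) on (0.52, 0.19) = 0.52
~s = 1 − 0.52 = 0.48
~p = 1 − 0.19 = 0.81
~s | ~p = max(a, b) on (0.48, 0.81) = 0.81
(s | p) & (~s | ~p) = min(a, b) on (0.52, 0.81) = 0.52

0.52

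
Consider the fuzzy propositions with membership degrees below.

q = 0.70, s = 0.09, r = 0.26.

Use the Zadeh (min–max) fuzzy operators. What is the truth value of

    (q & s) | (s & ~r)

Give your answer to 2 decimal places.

0.09

q & s = min(a, b) on (0.70, 0.09) = 0.09
~r = 1 − 0.26 = 0.74
s & ~r = min(a, b) on (0.09, 0.74) = 0.09
(q & s) | (s & ~r) = max(a, b) on (0.09, 0.09) = 0.09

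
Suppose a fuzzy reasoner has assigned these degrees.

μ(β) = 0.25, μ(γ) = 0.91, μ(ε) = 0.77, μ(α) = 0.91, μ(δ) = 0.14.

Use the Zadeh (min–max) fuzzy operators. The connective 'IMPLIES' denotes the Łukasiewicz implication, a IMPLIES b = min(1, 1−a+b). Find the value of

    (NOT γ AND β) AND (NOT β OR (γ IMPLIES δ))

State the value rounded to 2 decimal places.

0.09

NOT γ = 1 − 0.91 = 0.09
NOT γ AND β = min(a, b) on (0.09, 0.25) = 0.09
NOT β = 1 − 0.25 = 0.75
γ IMPLIES δ  [Łukasiewicz: min(1, 1−a+b)] with a=0.91, b=0.14 → 0.23
NOT β OR (γ IMPLIES δ) = max(a, b) on (0.75, 0.23) = 0.75
(NOT γ AND β) AND (NOT β OR (γ IMPLIES δ)) = min(a, b) on (0.09, 0.75) = 0.09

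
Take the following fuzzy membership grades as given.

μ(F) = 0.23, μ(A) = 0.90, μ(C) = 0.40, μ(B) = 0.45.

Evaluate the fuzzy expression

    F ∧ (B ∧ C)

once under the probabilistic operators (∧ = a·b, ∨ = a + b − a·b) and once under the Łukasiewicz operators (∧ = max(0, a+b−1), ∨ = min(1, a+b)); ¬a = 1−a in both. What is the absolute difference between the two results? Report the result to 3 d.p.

Under probabilistic:
  B ∧ C = a·b on (0.4500, 0.4000) = 0.1800
  F ∧ (B ∧ C) = a·b on (0.2300, 0.1800) = 0.0414
  → value = 0.0414
Under Łukasiewicz:
  B ∧ C = max(0, a+b−1) on (0.45, 0.40) = 0.00
  F ∧ (B ∧ C) = max(0, a+b−1) on (0.23, 0.00) = 0.00
  → value = 0.0000
|0.0414 − 0.0000| = 0.041

0.041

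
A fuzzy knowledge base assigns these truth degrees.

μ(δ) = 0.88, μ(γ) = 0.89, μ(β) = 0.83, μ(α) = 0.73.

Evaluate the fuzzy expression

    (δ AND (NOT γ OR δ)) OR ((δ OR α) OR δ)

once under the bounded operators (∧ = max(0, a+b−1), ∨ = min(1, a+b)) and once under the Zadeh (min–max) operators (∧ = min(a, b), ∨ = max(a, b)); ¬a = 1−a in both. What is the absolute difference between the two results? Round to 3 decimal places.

Under bounded:
  NOT γ = 1 − 0.89 = 0.11
  NOT γ OR δ = min(1, a+b) on (0.11, 0.88) = 0.99
  δ AND (NOT γ OR δ) = max(0, a+b−1) on (0.88, 0.99) = 0.87
  δ OR α = min(1, a+b) on (0.88, 0.73) = 1.00
  (δ OR α) OR δ = min(1, a+b) on (1.00, 0.88) = 1.00
  (δ AND (NOT γ OR δ)) OR ((δ OR α) OR δ) = min(1, a+b) on (0.87, 1.00) = 1.00
  → value = 1.0000
Under Zadeh (min–max):
  NOT γ = 1 − 0.89 = 0.11
  NOT γ OR δ = max(a, b) on (0.11, 0.88) = 0.88
  δ AND (NOT γ OR δ) = min(a, b) on (0.88, 0.88) = 0.88
  δ OR α = max(a, b) on (0.88, 0.73) = 0.88
  (δ OR α) OR δ = max(a, b) on (0.88, 0.88) = 0.88
  (δ AND (NOT γ OR δ)) OR ((δ OR α) OR δ) = max(a, b) on (0.88, 0.88) = 0.88
  → value = 0.8800
|1.0000 − 0.8800| = 0.120

0.120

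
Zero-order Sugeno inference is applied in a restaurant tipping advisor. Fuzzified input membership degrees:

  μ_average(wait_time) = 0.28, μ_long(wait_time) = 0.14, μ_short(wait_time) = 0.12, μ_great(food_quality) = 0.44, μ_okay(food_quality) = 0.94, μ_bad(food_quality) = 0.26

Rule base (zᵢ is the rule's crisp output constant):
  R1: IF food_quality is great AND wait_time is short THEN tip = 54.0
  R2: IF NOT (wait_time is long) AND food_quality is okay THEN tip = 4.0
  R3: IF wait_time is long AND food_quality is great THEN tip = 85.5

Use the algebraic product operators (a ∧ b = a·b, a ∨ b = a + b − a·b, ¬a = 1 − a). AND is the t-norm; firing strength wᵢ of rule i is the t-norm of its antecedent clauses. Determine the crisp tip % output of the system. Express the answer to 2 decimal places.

12.30

R1 (z=54.0): great=0.44, short=0.12; AND[a·b] → w = 0.0528
R2 (z=4.0): ¬long=1−0.14=0.86, okay=0.94; AND[a·b] → w = 0.8084
R3 (z=85.5): long=0.14, great=0.44; AND[a·b] → w = 0.0616
Weighted average = (0.0528·54.0 + 0.8084·4.0 + 0.0616·85.5) / (0.0528 + 0.8084 + 0.0616)
  = 11.3516 / 0.9228 = 12.30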